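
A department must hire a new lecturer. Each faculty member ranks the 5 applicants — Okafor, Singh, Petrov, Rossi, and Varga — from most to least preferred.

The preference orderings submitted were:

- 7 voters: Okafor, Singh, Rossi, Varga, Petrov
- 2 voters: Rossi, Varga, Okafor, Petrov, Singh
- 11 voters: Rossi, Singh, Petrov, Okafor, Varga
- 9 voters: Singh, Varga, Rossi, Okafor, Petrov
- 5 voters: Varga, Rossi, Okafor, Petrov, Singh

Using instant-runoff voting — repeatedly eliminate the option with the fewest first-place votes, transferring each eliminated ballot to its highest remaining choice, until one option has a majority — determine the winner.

Round 1: Rossi 13, Singh 9, Okafor 7, Varga 5, Petrov 0. Petrov has the fewest and is eliminated.
Round 2: Rossi 13, Singh 9, Okafor 7, Varga 5. Varga has the fewest and is eliminated.
Round 3: Rossi 18, Singh 9, Okafor 7. Rossi has a majority.

Rossi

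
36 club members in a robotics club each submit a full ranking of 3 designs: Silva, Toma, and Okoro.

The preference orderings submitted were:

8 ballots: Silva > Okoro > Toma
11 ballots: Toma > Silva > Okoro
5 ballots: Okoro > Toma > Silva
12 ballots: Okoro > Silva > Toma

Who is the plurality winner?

First-place vote totals:
  Silva: 8
  Toma: 11
  Okoro: 17
Okoro has the most first-place votes.

Okoro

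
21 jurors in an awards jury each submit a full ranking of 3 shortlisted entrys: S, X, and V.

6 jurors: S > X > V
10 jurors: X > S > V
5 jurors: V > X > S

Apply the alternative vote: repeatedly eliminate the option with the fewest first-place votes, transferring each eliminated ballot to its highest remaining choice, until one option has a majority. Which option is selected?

Round 1: X 10, S 6, V 5. V has the fewest and is eliminated.
Round 2: X 15, S 6. X has a majority.

X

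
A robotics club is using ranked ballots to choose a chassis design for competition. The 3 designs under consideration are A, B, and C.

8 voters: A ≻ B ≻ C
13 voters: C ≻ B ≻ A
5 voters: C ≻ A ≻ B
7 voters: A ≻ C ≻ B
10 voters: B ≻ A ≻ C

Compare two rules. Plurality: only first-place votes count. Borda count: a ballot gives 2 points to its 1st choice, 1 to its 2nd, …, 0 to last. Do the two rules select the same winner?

Plurality first-place counts: A 15, B 10, C 18 → C.
Borda totals: A 45, B 41, C 43 → A.
The two rules disagree: plurality picks C, Borda picks A.

No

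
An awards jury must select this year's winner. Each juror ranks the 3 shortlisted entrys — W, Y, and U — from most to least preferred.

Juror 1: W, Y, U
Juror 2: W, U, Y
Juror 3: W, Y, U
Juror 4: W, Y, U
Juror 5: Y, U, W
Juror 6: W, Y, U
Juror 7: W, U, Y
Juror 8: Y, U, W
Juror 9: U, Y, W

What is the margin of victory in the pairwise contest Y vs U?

3

Ballots ranking Y above U: 6.
Ballots ranking U above Y: 3.
Y wins 6–3, a margin of 3.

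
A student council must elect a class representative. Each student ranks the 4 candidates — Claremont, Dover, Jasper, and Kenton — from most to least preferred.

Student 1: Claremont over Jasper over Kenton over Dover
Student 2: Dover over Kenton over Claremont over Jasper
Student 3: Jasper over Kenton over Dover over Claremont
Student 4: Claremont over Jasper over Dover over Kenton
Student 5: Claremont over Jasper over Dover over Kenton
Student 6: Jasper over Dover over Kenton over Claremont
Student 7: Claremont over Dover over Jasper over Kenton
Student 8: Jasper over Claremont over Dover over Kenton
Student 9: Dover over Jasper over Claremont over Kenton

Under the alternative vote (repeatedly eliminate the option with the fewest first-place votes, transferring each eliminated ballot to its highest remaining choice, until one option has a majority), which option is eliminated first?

Kenton

Round 1: Claremont 4, Jasper 3, Dover 2, Kenton 0. Kenton has the fewest and is eliminated.
Round 2: Claremont 4, Jasper 3, Dover 2. Dover has the fewest and is eliminated.
Round 3: Claremont 5, Jasper 4. Claremont has a majority.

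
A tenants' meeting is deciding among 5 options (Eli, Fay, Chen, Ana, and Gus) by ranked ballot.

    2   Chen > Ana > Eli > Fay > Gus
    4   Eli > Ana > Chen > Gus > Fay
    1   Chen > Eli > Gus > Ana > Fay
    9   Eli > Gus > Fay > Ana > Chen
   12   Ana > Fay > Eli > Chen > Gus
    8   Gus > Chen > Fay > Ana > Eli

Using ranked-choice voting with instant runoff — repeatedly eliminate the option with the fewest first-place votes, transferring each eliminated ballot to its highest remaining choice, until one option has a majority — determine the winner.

Round 1: Eli 13, Ana 12, Gus 8, Chen 3, Fay 0. Fay has the fewest and is eliminated.
Round 2: Eli 13, Ana 12, Gus 8, Chen 3. Chen has the fewest and is eliminated.
Round 3: Eli 14, Ana 14, Gus 8. Gus has the fewest and is eliminated.
Round 4: Ana 22, Eli 14. Ana has a majority.

Ana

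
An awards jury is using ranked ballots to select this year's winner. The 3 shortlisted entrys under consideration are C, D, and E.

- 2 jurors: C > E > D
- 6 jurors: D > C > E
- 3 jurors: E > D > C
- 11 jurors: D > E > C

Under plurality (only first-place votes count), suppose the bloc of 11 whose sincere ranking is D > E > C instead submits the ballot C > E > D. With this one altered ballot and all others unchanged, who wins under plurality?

First-place totals with the altered ballot: C 13, D 6, E 3.
The switch changes the winner from D to C.

C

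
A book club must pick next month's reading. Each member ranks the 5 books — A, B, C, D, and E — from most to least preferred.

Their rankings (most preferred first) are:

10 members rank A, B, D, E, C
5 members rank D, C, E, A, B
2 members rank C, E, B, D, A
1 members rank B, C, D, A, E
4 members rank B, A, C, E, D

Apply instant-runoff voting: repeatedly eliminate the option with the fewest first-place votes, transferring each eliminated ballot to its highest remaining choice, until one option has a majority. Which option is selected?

Round 1: A 10, B 5, D 5, C 2, E 0. E has the fewest and is eliminated.
Round 2: A 10, B 5, D 5, C 2. C has the fewest and is eliminated.
Round 3: A 10, B 7, D 5. D has the fewest and is eliminated.
Round 4: A 15, B 7. A has a majority.

A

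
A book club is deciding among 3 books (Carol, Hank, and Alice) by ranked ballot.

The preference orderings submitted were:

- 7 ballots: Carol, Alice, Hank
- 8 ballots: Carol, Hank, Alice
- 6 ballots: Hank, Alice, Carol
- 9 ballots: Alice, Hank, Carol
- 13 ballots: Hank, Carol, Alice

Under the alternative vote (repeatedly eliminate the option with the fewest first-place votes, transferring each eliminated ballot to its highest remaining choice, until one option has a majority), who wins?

Hank

Round 1: Hank 19, Carol 15, Alice 9. Alice has the fewest and is eliminated.
Round 2: Hank 28, Carol 15. Hank has a majority.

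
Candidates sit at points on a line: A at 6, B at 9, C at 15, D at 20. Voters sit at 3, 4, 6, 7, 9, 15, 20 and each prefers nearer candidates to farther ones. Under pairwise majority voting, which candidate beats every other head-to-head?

A

With single-peaked preferences on a line, the Condorcet winner is the candidate closest to the median voter.
The median voter (position 7) is closest to A at 6.
Check: A vs C — voters closer to A: 5 of 7.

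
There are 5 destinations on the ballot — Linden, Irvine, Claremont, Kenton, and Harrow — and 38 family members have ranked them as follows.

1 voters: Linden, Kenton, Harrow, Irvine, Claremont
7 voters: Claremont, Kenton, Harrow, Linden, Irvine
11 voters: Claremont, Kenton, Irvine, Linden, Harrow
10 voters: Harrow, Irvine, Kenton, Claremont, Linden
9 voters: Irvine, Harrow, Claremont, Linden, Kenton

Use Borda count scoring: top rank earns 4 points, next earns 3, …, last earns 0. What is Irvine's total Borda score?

Borda scores:
  Linden: 4 + 7·1 + 11·1 + 10·0 + 9·1 = 31
  Irvine: 1 + 7·0 + 11·2 + 10·3 + 9·4 = 89
  Claremont: 0 + 7·4 + 11·4 + 10·1 + 9·2 = 100
  Kenton: 3 + 7·3 + 11·3 + 10·2 + 9·0 = 77
  Harrow: 2 + 7·2 + 11·0 + 10·4 + 9·3 = 83

89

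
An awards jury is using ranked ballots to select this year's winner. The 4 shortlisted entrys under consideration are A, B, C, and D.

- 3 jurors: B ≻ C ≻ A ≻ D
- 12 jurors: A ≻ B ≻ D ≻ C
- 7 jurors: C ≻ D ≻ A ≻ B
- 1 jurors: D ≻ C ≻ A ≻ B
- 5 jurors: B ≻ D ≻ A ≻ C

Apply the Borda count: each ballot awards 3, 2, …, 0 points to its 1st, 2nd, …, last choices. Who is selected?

Borda scores:
  A: 3·1 + 12·3 + 7·1 + 1 + 5·1 = 52
  B: 3·3 + 12·2 + 7·0 + 0 + 5·3 = 48
  C: 3·2 + 12·0 + 7·3 + 2 + 5·0 = 29
  D: 3·0 + 12·1 + 7·2 + 3 + 5·2 = 39
A has the highest total.

A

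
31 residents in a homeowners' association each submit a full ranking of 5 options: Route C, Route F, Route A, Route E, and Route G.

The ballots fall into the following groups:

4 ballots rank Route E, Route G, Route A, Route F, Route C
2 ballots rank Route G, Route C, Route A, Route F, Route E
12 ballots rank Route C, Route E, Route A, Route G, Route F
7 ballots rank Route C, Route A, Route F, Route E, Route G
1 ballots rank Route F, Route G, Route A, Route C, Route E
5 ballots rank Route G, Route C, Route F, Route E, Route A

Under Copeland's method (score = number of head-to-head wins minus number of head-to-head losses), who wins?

Route C

Pairwise results:
  Route C vs Route F: Route C wins 26–5.
  Route C vs Route A: Route C wins 26–5.
  Route C vs Route E: Route C wins 27–4.
  Route C vs Route G: Route C wins 19–12.
  Route F vs Route A: Route A wins 25–6.
  Route F vs Route E: Route E wins 16–15.
  Route F vs Route G: Route G wins 23–8.
  Route A vs Route E: Route E wins 21–10.
  Route A vs Route G: Route A wins 19–12.
  Route E vs Route G: Route E wins 23–8.
Copeland scores (wins − losses):
  Route C: 4 − 0 = 4
  Route F: 0 − 4 = -4
  Route A: 2 − 2 = 0
  Route E: 3 − 1 = 2
  Route G: 1 − 3 = -2
Route C has the best Copeland score.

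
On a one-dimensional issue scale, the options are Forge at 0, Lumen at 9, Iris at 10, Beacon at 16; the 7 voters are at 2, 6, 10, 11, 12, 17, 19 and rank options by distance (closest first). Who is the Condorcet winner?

With single-peaked preferences on a line, the Condorcet winner is the candidate closest to the median voter.
The median voter (position 11) is closest to Iris at 10.
Check: Iris vs Forge — voters closer to Iris: 6 of 7.

Iris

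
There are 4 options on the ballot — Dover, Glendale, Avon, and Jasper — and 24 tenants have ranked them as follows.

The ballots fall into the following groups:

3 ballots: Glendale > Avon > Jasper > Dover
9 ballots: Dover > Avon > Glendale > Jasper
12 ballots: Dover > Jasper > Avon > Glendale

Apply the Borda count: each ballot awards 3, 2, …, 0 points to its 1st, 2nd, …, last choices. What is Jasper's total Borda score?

Borda scores:
  Dover: 3·0 + 9·3 + 12·3 = 63
  Glendale: 3·3 + 9·1 + 12·0 = 18
  Avon: 3·2 + 9·2 + 12·1 = 36
  Jasper: 3·1 + 9·0 + 12·2 = 27

27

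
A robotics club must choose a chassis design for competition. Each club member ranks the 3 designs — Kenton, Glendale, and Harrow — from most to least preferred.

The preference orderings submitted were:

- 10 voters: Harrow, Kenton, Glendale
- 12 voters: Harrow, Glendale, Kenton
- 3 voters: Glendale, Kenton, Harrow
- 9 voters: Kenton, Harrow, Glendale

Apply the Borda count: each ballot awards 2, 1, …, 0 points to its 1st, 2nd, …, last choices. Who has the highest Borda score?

Borda scores:
  Kenton: 10·1 + 12·0 + 3·1 + 9·2 = 31
  Glendale: 10·0 + 12·1 + 3·2 + 9·0 = 18
  Harrow: 10·2 + 12·2 + 3·0 + 9·1 = 53
Harrow has the highest total.

Harrow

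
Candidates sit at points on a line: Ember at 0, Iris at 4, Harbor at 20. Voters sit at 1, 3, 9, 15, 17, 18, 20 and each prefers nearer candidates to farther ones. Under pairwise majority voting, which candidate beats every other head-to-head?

Harbor

With single-peaked preferences on a line, the Condorcet winner is the candidate closest to the median voter.
The median voter (position 15) is closest to Harbor at 20.
Check: Harbor vs Iris — voters closer to Harbor: 4 of 7.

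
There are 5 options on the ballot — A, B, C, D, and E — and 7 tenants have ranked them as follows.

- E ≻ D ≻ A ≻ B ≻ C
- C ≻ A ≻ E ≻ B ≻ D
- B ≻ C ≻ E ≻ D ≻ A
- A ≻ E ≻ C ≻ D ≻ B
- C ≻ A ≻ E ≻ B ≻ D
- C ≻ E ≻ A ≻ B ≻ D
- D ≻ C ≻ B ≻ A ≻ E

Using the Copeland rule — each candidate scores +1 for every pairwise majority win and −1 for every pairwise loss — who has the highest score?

Pairwise results:
  A vs B: A wins 5–2.
  A vs C: C wins 5–2.
  A vs D: A wins 4–3.
  A vs E: A wins 4–3.
  B vs C: C wins 5–2.
  B vs D: B wins 4–3.
  B vs E: E wins 5–2.
  C vs D: C wins 5–2.
  C vs E: C wins 5–2.
  D vs E: E wins 6–1.
Copeland scores (wins − losses):
  A: 3 − 1 = 2
  B: 1 − 3 = -2
  C: 4 − 0 = 4
  D: 0 − 4 = -4
  E: 2 − 2 = 0
C has the best Copeland score.

C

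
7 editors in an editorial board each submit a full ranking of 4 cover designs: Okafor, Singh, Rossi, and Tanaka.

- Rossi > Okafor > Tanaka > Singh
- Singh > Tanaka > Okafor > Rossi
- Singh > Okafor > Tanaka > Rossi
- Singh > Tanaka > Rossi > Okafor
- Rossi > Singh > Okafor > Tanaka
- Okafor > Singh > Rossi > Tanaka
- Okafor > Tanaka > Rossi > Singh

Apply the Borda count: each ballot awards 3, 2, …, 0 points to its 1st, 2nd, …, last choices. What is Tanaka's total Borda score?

Borda scores:
  Okafor: 2 + 1 + 2 + 0 + 1 + 3 + 3 = 12
  Singh: 0 + 3 + 3 + 3 + 2 + 2 + 0 = 13
  Rossi: 3 + 0 + 0 + 1 + 3 + 1 + 1 = 9
  Tanaka: 1 + 2 + 1 + 2 + 0 + 0 + 2 = 8

8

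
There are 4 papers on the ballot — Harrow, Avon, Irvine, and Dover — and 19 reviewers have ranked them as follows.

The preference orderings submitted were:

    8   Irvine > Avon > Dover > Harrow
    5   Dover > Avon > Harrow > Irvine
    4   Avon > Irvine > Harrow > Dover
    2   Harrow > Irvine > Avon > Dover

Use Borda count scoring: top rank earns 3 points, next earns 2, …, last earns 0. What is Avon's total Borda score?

40

Borda scores:
  Harrow: 8·0 + 5·1 + 4·1 + 2·3 = 15
  Avon: 8·2 + 5·2 + 4·3 + 2·1 = 40
  Irvine: 8·3 + 5·0 + 4·2 + 2·2 = 36
  Dover: 8·1 + 5·3 + 4·0 + 2·0 = 23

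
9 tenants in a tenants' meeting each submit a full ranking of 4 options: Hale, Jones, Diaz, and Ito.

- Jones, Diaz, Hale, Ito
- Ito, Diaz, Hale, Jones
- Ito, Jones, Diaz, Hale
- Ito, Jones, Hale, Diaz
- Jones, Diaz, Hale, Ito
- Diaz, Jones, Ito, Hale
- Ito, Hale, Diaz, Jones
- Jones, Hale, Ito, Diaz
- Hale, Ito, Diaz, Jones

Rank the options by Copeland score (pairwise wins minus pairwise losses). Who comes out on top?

Ito

Pairwise results:
  Hale vs Jones: Jones wins 6–3.
  Hale vs Diaz: Diaz wins 5–4.
  Hale vs Ito: Ito wins 5–4.
  Jones vs Diaz: Jones wins 5–4.
  Jones vs Ito: Ito wins 5–4.
  Diaz vs Ito: Ito wins 6–3.
Copeland scores (wins − losses):
  Hale: 0 − 3 = -3
  Jones: 2 − 1 = 1
  Diaz: 1 − 2 = -1
  Ito: 3 − 0 = 3
Ito has the best Copeland score.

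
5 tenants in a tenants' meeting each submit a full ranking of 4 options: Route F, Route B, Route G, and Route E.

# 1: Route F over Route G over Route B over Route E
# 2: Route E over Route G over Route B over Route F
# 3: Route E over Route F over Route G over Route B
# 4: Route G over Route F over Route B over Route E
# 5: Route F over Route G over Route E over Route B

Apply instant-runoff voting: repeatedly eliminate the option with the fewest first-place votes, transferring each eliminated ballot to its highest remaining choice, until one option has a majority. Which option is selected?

Round 1: Route F 2, Route E 2, Route G 1, Route B 0. Route B has the fewest and is eliminated.
Round 2: Route F 2, Route E 2, Route G 1. Route G has the fewest and is eliminated.
Round 3: Route F 3, Route E 2. Route F has a majority.

Route F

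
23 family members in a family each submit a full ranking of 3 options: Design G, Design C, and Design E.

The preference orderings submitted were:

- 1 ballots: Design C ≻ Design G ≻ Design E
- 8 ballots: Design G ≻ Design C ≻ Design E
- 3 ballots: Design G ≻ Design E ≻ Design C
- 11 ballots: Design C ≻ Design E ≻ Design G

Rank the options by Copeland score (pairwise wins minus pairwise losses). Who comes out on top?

Pairwise results:
  Design G vs Design C: Design C wins 12–11.
  Design G vs Design E: Design G wins 12–11.
  Design C vs Design E: Design C wins 20–3.
Copeland scores (wins − losses):
  Design G: 1 − 1 = 0
  Design C: 2 − 0 = 2
  Design E: 0 − 2 = -2
Design C has the best Copeland score.

Design C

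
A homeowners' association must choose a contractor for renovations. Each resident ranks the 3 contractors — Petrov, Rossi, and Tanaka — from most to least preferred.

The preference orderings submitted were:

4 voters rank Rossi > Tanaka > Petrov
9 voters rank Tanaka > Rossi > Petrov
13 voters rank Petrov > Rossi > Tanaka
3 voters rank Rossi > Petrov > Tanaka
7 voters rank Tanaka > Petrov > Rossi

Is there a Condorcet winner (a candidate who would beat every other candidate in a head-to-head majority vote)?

Head-to-head results (36 voters total):
Petrov vs Rossi: Petrov wins 20–16.
Petrov vs Tanaka: Tanaka wins 20–16.
Rossi vs Tanaka: Rossi wins 20–16.
No candidate beats all others: Petrov beats Rossi beats Tanaka beats Petrov, a majority cycle.

No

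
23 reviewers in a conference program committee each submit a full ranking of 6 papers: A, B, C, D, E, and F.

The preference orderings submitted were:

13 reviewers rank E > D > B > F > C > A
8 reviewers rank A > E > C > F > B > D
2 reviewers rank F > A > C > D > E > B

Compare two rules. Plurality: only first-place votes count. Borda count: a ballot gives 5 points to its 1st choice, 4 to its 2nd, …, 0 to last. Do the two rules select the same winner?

Yes

Plurality first-place counts: A 8, B 0, C 0, D 0, E 13, F 2 → E.
Borda totals: A 48, B 47, C 43, D 56, E 99, F 52 → E.
The two rules agree on E.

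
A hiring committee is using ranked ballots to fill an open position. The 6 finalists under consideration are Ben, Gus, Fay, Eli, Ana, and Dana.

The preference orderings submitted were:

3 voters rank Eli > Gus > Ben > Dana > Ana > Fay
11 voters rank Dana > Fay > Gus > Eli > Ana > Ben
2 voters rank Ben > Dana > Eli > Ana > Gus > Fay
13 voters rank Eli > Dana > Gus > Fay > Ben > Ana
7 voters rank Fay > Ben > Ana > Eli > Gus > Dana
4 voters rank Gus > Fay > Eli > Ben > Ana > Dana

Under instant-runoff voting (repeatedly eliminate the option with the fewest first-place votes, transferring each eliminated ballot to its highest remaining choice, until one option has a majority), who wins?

Eli

Round 1: Eli 16, Dana 11, Fay 7, Gus 4, Ben 2, Ana 0. Ana has the fewest and is eliminated.
Round 2: Eli 16, Dana 11, Fay 7, Gus 4, Ben 2. Ben has the fewest and is eliminated.
Round 3: Eli 16, Dana 13, Fay 7, Gus 4. Gus has the fewest and is eliminated.
Round 4: Eli 16, Dana 13, Fay 11. Fay has the fewest and is eliminated.
Round 5: Eli 27, Dana 13. Eli has a majority.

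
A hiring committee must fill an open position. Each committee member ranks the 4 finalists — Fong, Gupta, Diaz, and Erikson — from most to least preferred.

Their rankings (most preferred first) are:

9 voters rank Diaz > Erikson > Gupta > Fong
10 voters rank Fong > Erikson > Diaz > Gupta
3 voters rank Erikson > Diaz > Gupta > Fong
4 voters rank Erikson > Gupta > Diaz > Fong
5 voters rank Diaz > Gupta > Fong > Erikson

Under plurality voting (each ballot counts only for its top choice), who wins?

Diaz

First-place vote totals:
  Fong: 10
  Gupta: 0
  Diaz: 14
  Erikson: 7
Diaz has the most first-place votes.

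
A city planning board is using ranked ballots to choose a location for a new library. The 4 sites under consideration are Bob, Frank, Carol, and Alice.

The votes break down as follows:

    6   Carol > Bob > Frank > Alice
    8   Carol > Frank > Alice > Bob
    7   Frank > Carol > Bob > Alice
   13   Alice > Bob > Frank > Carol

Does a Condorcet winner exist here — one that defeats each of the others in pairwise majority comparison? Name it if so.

There is no Condorcet winner

Head-to-head results (34 voters total):
Bob vs Frank: Bob wins 19–15.
Bob vs Carol: Carol wins 21–13.
Bob vs Alice: Alice wins 21–13.
Frank vs Carol: Frank wins 20–14.
Frank vs Alice: Frank wins 21–13.
Carol vs Alice: Carol wins 21–13.
No candidate beats all others: Bob beats Frank beats Carol beats Bob, a majority cycle.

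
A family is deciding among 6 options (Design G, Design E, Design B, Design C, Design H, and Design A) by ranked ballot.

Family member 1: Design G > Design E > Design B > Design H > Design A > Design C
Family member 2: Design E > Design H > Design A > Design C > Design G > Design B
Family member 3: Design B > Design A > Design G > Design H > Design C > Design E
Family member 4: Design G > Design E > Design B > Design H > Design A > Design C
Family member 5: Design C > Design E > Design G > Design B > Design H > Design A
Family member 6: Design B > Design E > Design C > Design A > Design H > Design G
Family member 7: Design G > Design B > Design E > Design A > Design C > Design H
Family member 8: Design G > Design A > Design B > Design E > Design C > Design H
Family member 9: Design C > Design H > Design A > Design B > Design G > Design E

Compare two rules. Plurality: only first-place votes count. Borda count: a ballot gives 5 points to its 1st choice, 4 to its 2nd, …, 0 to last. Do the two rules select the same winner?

Plurality first-place counts: Design G 4, Design E 1, Design B 2, Design C 2, Design H 0, Design A 0 → Design G.
Borda totals: Design G 28, Design E 26, Design B 27, Design C 18, Design H 16, Design A 20 → Design G.
The two rules agree on Design G.

Yes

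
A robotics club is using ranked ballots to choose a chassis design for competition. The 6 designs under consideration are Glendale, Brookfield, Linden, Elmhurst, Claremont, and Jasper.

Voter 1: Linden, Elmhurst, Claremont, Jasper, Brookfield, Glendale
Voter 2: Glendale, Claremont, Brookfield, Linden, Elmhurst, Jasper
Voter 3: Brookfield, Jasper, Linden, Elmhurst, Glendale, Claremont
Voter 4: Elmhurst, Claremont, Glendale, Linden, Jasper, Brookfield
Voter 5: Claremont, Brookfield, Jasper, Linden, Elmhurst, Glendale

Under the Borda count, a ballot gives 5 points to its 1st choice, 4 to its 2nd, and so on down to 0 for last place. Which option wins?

Claremont

Borda scores:
  Glendale: 0 + 5 + 1 + 3 + 0 = 9
  Brookfield: 1 + 3 + 5 + 0 + 4 = 13
  Linden: 5 + 2 + 3 + 2 + 2 = 14
  Elmhurst: 4 + 1 + 2 + 5 + 1 = 13
  Claremont: 3 + 4 + 0 + 4 + 5 = 16
  Jasper: 2 + 0 + 4 + 1 + 3 = 10
Claremont has the highest total.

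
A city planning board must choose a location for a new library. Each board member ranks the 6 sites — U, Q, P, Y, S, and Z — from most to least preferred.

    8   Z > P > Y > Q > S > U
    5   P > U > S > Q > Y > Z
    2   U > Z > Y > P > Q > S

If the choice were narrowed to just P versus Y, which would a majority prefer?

Ballots ranking P above Y: 8+5 = 13.
Ballots ranking Y above P: 2.
P wins the head-to-head, 13–2.

P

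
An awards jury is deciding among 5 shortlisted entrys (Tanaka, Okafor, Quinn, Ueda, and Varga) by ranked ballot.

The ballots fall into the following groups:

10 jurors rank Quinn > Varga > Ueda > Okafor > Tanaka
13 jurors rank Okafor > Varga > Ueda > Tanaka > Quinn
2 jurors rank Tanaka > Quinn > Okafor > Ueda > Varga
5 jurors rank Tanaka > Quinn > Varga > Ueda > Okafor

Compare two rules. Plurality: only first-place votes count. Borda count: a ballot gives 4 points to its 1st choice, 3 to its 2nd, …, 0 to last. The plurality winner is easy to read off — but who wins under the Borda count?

Plurality first-place counts: Tanaka 7, Okafor 13, Quinn 10, Ueda 0, Varga 0 → Okafor.
Borda totals: Tanaka 41, Okafor 66, Quinn 61, Ueda 53, Varga 79 → Varga.

Varga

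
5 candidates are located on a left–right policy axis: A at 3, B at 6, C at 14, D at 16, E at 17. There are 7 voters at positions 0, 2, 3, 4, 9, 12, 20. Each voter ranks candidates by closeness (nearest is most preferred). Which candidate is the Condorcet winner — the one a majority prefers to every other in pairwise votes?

With single-peaked preferences on a line, the Condorcet winner is the candidate closest to the median voter.
The median voter (position 4) is closest to A at 3.
Check: A vs E — voters closer to A: 5 of 7.

A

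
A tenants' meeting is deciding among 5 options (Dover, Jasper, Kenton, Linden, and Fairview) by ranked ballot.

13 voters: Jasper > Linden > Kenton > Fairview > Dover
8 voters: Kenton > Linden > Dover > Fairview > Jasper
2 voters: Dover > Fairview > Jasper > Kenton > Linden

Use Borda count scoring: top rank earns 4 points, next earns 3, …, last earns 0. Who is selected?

Linden

Borda scores:
  Dover: 13·0 + 8·2 + 2·4 = 24
  Jasper: 13·4 + 8·0 + 2·2 = 56
  Kenton: 13·2 + 8·4 + 2·1 = 60
  Linden: 13·3 + 8·3 + 2·0 = 63
  Fairview: 13·1 + 8·1 + 2·3 = 27
Linden has the highest total.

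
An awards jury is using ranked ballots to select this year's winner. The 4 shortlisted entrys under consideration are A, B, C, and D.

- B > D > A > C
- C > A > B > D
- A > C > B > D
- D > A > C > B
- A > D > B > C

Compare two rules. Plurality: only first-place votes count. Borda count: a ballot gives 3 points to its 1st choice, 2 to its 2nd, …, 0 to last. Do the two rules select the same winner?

Yes

Plurality first-place counts: A 2, B 1, C 1, D 1 → A.
Borda totals: A 11, B 6, C 6, D 7 → A.
The two rules agree on A.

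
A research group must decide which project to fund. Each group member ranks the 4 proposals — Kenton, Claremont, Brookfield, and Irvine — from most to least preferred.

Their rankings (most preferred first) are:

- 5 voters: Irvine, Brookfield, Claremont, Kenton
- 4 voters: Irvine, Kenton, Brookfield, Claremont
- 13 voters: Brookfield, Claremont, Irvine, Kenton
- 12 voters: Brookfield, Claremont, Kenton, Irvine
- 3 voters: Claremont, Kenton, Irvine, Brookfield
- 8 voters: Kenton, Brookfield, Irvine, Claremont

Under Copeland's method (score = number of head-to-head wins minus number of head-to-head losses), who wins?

Pairwise results:
  Kenton vs Claremont: Claremont wins 33–12.
  Kenton vs Brookfield: Brookfield wins 30–15.
  Kenton vs Irvine: Kenton wins 23–22.
  Claremont vs Brookfield: Brookfield wins 42–3.
  Claremont vs Irvine: Claremont wins 28–17.
  Brookfield vs Irvine: Brookfield wins 33–12.
Copeland scores (wins − losses):
  Kenton: 1 − 2 = -1
  Claremont: 2 − 1 = 1
  Brookfield: 3 − 0 = 3
  Irvine: 0 − 3 = -3
Brookfield has the best Copeland score.

Brookfield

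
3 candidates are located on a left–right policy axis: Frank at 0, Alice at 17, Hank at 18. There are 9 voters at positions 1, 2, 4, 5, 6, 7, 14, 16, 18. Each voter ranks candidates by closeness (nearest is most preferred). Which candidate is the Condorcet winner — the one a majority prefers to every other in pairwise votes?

With single-peaked preferences on a line, the Condorcet winner is the candidate closest to the median voter.
The median voter (position 6) is closest to Frank at 0.
Check: Frank vs Alice — voters closer to Frank: 6 of 9.

Frank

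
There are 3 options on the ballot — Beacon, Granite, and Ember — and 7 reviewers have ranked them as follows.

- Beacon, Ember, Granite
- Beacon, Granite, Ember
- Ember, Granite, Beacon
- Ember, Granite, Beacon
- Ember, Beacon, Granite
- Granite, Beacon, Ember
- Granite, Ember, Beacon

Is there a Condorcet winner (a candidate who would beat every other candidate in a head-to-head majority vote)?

Head-to-head results (7 voters total):
Beacon vs Granite: Granite wins 4–3.
Beacon vs Ember: Ember wins 4–3.
Granite vs Ember: Ember wins 4–3.
Ember beats each rival — Beacon (4–3), Granite (4–3) — so Ember is the Condorcet winner.

Yes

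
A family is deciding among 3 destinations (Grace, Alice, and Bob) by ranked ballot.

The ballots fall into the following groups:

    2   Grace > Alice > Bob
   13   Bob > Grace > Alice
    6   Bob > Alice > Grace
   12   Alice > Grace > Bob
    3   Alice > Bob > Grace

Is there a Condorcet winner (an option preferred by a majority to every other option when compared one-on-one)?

Yes

Head-to-head results (36 voters total):
Grace vs Alice: Alice wins 21–15.
Grace vs Bob: Bob wins 22–14.
Alice vs Bob: Bob wins 19–17.
Bob beats each rival — Grace (22–14), Alice (19–17) — so Bob is the Condorcet winner.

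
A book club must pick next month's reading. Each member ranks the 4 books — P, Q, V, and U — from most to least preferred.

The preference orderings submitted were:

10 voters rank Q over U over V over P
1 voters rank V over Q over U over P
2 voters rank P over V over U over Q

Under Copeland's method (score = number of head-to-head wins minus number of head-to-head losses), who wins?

Pairwise results:
  P vs Q: Q wins 11–2.
  P vs V: V wins 11–2.
  P vs U: U wins 11–2.
  Q vs V: Q wins 10–3.
  Q vs U: Q wins 11–2.
  V vs U: U wins 10–3.
Copeland scores (wins − losses):
  P: 0 − 3 = -3
  Q: 3 − 0 = 3
  V: 1 − 2 = -1
  U: 2 − 1 = 1
Q has the best Copeland score.

Q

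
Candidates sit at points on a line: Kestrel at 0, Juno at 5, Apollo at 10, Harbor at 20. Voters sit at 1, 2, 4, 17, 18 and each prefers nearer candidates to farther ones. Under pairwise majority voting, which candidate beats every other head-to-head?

With single-peaked preferences on a line, the Condorcet winner is the candidate closest to the median voter.
The median voter (position 4) is closest to Juno at 5.
Check: Juno vs Kestrel — voters closer to Juno: 3 of 5.

Juno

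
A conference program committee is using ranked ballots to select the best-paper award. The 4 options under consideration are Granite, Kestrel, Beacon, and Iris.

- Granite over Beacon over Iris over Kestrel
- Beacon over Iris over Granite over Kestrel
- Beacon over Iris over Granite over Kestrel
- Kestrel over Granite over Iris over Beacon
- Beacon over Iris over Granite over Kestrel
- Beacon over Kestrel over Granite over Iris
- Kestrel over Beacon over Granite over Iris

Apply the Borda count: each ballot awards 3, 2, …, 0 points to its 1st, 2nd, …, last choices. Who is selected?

Beacon

Borda scores:
  Granite: 3 + 1 + 1 + 2 + 1 + 1 + 1 = 10
  Kestrel: 0 + 0 + 0 + 3 + 0 + 2 + 3 = 8
  Beacon: 2 + 3 + 3 + 0 + 3 + 3 + 2 = 16
  Iris: 1 + 2 + 2 + 1 + 2 + 0 + 0 = 8
Beacon has the highest total.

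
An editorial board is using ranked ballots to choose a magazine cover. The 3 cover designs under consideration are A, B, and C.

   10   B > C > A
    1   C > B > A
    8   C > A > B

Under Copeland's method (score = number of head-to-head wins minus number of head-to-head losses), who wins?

Pairwise results:
  A vs B: B wins 11–8.
  A vs C: C wins 19–0.
  B vs C: B wins 10–9.
Copeland scores (wins − losses):
  A: 0 − 2 = -2
  B: 2 − 0 = 2
  C: 1 − 1 = 0
B has the best Copeland score.

B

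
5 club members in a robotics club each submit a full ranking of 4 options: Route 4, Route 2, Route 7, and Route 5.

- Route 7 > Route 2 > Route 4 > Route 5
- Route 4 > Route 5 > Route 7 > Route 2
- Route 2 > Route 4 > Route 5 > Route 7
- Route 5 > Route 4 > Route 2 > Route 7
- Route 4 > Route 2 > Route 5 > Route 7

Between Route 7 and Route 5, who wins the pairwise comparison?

Route 5

Ballots ranking Route 7 above Route 5: 1.
Ballots ranking Route 5 above Route 7: 4.
Route 5 wins the head-to-head, 4–1.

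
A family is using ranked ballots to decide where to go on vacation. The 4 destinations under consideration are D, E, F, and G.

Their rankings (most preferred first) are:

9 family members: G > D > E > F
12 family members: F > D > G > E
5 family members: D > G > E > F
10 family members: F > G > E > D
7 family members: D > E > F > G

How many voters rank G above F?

14

Ballots ranking G above F: 9+5 = 14.
Ballots ranking F above G: 12+10+7 = 29.
So 14 of 43 voters prefer G to F.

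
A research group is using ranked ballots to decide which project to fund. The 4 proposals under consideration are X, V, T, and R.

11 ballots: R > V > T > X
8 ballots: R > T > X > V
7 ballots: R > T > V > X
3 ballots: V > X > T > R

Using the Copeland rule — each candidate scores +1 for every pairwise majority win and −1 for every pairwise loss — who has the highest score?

Pairwise results:
  X vs V: V wins 21–8.
  X vs T: T wins 26–3.
  X vs R: R wins 26–3.
  V vs T: T wins 15–14.
  V vs R: R wins 26–3.
  T vs R: R wins 26–3.
Copeland scores (wins − losses):
  X: 0 − 3 = -3
  V: 1 − 2 = -1
  T: 2 − 1 = 1
  R: 3 − 0 = 3
R has the best Copeland score.

R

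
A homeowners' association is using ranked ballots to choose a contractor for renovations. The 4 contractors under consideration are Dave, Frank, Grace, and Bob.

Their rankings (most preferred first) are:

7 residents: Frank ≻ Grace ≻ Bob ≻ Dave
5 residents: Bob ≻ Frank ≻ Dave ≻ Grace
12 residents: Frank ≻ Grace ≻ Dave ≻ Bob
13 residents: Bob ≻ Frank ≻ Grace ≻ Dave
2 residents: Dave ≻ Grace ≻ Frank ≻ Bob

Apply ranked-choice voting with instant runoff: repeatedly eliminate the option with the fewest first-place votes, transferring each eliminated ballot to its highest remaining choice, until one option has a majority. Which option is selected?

Round 1: Frank 19, Bob 18, Dave 2, Grace 0. Grace has the fewest and is eliminated.
Round 2: Frank 19, Bob 18, Dave 2. Dave has the fewest and is eliminated.
Round 3: Frank 21, Bob 18. Frank has a majority.

Frank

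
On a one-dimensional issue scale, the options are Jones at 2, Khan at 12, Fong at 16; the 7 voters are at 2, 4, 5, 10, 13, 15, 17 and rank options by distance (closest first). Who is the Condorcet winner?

With single-peaked preferences on a line, the Condorcet winner is the candidate closest to the median voter.
The median voter (position 10) is closest to Khan at 12.
Check: Khan vs Jones — voters closer to Khan: 4 of 7.

Khan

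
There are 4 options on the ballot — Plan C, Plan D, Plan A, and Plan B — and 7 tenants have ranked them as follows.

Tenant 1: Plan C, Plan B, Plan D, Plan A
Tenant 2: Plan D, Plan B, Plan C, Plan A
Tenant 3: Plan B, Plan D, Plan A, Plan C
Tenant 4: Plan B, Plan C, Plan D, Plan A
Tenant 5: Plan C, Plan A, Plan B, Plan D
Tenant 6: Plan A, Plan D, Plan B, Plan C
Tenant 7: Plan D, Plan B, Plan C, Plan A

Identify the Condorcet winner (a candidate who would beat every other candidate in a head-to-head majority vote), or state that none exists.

Head-to-head results (7 voters total):
Plan C vs Plan D: Plan D wins 4–3.
Plan C vs Plan A: Plan C wins 5–2.
Plan C vs Plan B: Plan B wins 5–2.
Plan D vs Plan A: Plan D wins 5–2.
Plan D vs Plan B: Plan B wins 4–3.
Plan A vs Plan B: Plan B wins 5–2.
Plan B beats each rival — Plan C (5–2), Plan D (4–3), Plan A (5–2) — so Plan B is the Condorcet winner.

Plan B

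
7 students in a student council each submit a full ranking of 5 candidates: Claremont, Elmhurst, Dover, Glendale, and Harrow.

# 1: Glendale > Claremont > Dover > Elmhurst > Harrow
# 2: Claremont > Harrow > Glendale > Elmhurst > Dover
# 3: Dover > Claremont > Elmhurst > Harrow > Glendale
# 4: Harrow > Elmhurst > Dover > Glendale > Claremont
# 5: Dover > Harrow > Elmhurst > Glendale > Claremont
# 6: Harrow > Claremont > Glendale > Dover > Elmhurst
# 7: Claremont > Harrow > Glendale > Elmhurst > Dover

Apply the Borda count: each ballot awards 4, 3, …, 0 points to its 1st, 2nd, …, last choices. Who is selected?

Harrow

Borda scores:
  Claremont: 3 + 4 + 3 + 0 + 0 + 3 + 4 = 17
  Elmhurst: 1 + 1 + 2 + 3 + 2 + 0 + 1 = 10
  Dover: 2 + 0 + 4 + 2 + 4 + 1 + 0 = 13
  Glendale: 4 + 2 + 0 + 1 + 1 + 2 + 2 = 12
  Harrow: 0 + 3 + 1 + 4 + 3 + 4 + 3 = 18
Harrow has the highest total.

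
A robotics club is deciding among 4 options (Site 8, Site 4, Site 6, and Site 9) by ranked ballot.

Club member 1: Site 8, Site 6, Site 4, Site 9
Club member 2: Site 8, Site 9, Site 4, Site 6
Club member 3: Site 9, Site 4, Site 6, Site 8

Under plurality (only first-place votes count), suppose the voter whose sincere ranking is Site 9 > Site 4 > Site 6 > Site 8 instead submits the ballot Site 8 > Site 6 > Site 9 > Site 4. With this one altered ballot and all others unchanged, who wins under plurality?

Site 8

First-place totals with the altered ballot: Site 8 3, Site 4 0, Site 6 0, Site 9 0.
The winner is unchanged: still Site 8.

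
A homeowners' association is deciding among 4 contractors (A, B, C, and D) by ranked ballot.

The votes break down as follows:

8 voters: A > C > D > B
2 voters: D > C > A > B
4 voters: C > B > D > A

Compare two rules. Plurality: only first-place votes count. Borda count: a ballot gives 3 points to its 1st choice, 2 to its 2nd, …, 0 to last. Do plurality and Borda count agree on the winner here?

Plurality first-place counts: A 8, B 0, C 4, D 2 → A.
Borda totals: A 26, B 8, C 32, D 18 → C.
The two rules disagree: plurality picks A, Borda picks C.

No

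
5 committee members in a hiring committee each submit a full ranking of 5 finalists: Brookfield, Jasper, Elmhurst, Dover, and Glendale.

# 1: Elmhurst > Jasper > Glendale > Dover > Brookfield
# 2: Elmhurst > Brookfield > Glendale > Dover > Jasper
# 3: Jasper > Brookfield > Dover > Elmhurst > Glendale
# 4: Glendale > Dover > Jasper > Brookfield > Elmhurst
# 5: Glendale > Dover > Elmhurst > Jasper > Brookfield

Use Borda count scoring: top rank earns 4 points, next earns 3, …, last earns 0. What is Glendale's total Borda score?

12

Borda scores:
  Brookfield: 0 + 3 + 3 + 1 + 0 = 7
  Jasper: 3 + 0 + 4 + 2 + 1 = 10
  Elmhurst: 4 + 4 + 1 + 0 + 2 = 11
  Dover: 1 + 1 + 2 + 3 + 3 = 10
  Glendale: 2 + 2 + 0 + 4 + 4 = 12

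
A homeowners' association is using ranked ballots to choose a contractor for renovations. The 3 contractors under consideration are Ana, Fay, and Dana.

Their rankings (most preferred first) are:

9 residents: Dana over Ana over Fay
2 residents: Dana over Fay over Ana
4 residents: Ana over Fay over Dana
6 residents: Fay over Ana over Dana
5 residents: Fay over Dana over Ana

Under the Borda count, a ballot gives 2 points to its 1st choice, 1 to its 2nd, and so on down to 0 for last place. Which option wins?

Borda scores:
  Ana: 9·1 + 2·0 + 4·2 + 6·1 + 5·0 = 23
  Fay: 9·0 + 2·1 + 4·1 + 6·2 + 5·2 = 28
  Dana: 9·2 + 2·2 + 4·0 + 6·0 + 5·1 = 27
Fay has the highest total.

Fay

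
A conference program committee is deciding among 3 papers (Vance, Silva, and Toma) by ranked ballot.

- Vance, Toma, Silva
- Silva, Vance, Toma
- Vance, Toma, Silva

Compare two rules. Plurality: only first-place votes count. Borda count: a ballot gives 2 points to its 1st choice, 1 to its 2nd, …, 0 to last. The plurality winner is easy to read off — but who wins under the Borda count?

Plurality first-place counts: Vance 2, Silva 1, Toma 0 → Vance.
Borda totals: Vance 5, Silva 2, Toma 2 → Vance.

Vance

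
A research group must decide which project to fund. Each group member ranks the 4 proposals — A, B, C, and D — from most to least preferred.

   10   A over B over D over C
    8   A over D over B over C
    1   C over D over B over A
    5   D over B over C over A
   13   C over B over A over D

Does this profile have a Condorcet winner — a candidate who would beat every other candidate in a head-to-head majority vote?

Yes

Head-to-head results (37 voters total):
A vs B: B wins 19–18.
A vs C: C wins 19–18.
A vs D: A wins 31–6.
B vs C: B wins 23–14.
B vs D: B wins 23–14.
C vs D: D wins 23–14.
B beats each rival — A (19–18), C (23–14), D (23–14) — so B is the Condorcet winner.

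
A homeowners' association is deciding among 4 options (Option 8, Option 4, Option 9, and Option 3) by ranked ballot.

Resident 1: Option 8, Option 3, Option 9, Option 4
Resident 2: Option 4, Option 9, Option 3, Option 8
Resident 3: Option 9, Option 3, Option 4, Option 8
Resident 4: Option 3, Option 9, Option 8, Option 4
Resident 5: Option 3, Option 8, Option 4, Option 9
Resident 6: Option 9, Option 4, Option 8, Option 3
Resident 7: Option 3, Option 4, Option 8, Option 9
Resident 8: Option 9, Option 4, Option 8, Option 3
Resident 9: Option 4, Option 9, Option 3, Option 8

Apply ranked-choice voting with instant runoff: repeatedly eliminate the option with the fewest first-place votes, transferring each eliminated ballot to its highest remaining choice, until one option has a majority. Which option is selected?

Round 1: Option 9 3, Option 3 3, Option 4 2, Option 8 1. Option 8 has the fewest and is eliminated.
Round 2: Option 3 4, Option 9 3, Option 4 2. Option 4 has the fewest and is eliminated.
Round 3: Option 9 5, Option 3 4. Option 9 has a majority.

Option 9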